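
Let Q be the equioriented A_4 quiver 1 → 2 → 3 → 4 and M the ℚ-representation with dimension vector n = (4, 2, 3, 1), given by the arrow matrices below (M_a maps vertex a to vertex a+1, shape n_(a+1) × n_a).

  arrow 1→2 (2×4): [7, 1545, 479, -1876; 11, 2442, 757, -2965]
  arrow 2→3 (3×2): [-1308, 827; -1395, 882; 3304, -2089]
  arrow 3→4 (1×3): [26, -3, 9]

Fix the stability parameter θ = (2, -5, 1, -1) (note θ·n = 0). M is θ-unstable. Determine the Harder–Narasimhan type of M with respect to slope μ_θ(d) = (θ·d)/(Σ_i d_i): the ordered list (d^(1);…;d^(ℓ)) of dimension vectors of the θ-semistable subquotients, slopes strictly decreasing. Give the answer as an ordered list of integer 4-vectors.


Barcode: M ≅ I[1,1]^2, I[1,3], I[1,4], I[3,3]. HN layers by μ_θ (4 steps, strictly decreasing):
  μ^(1)=2; μ^(2)=1; μ^(3)=0; μ^(4)=-3/2

((2, 0, 0, 0); (0, 0, 2, 0); (0, 0, 1, 1); (2, 2, 0, 0))


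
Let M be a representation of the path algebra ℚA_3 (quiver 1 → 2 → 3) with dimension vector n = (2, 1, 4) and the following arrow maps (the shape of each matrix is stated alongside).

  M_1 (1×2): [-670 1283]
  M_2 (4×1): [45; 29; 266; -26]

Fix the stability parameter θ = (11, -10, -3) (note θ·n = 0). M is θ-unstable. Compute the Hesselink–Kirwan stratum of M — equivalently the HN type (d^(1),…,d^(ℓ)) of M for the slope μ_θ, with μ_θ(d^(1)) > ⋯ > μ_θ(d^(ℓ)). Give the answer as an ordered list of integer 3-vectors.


Interval decomposition of M: I[1,1], I[1,3], I[3,3]^3.
HN type (ℓ=3): μ^(1)=11; μ^(2)=-2/3; μ^(3)=-3

((1, 0, 0); (1, 1, 1); (0, 0, 3))


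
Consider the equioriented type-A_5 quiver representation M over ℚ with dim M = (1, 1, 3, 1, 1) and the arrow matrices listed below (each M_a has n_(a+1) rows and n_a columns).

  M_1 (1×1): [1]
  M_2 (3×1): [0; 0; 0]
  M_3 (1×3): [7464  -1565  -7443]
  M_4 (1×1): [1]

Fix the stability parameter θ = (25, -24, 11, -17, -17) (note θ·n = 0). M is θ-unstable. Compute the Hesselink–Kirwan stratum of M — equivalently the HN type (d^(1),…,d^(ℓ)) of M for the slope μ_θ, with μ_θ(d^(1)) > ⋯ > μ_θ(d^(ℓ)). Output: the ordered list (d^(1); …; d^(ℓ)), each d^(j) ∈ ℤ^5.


Via rank(M_{q-1}∘⋯∘M_p): M ≅ I[1,2], I[3,3]^2, I[3,5].
μ_θ-semistable layers: μ^(1)=11; μ^(2)=1/2; μ^(3)=-23/3

((0, 0, 2, 0, 0); (1, 1, 0, 0, 0); (0, 0, 1, 1, 1))


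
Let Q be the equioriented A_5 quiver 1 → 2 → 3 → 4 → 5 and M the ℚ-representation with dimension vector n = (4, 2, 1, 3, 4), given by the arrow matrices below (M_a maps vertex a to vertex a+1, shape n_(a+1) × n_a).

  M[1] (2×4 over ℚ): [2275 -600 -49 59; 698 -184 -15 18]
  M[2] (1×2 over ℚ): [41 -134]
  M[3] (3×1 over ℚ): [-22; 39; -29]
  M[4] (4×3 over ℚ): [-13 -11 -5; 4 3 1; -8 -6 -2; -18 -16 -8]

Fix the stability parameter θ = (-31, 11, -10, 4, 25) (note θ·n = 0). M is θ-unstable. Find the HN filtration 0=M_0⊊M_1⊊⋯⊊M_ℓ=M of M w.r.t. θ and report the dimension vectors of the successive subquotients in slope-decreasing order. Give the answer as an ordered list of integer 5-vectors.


Interval decomposition of M: I[1,1]^2, I[1,2], I[1,5], I[4,4], I[4,5], I[5,5]^2.
HN type (ℓ=5): μ^(1)=25; μ^(2)=11; μ^(3)=4; μ^(4)=1/2; μ^(5)=-31

((0, 0, 0, 0, 4); (0, 1, 0, 0, 0); (0, 0, 0, 3, 0); (0, 1, 1, 0, 0); (4, 0, 0, 0, 0))


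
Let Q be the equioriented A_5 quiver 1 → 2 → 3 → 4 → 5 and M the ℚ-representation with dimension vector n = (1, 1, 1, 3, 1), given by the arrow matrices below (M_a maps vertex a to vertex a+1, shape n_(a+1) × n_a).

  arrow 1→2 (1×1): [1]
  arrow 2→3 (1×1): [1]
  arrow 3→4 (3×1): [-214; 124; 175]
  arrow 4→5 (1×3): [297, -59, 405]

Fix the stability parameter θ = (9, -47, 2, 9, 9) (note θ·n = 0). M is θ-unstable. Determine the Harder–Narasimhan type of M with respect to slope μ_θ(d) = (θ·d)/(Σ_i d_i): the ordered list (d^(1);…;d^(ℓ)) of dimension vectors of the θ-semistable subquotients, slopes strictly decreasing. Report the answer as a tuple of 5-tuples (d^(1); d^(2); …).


Interval decomposition of M: I[1,5], I[4,4]^2.
HN type (ℓ=3): μ^(1)=9; μ^(2)=2; μ^(3)=-19

((0, 0, 0, 3, 1); (0, 0, 1, 0, 0); (1, 1, 0, 0, 0))


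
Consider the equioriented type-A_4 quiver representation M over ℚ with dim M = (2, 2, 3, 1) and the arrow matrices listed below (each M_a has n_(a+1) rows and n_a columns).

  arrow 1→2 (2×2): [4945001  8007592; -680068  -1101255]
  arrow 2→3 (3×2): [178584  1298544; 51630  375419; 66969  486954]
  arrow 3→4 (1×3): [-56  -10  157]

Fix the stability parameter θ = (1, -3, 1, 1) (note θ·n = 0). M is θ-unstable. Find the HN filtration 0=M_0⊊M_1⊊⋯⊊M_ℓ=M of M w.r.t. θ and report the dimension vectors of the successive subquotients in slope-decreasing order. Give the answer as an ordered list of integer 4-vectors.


Barcode: M ≅ I[1,3], I[1,4], I[3,3]. HN layers by μ_θ (2 steps, strictly decreasing):
  μ^(1)=1; μ^(2)=-1

((0, 0, 3, 1); (2, 2, 0, 0))


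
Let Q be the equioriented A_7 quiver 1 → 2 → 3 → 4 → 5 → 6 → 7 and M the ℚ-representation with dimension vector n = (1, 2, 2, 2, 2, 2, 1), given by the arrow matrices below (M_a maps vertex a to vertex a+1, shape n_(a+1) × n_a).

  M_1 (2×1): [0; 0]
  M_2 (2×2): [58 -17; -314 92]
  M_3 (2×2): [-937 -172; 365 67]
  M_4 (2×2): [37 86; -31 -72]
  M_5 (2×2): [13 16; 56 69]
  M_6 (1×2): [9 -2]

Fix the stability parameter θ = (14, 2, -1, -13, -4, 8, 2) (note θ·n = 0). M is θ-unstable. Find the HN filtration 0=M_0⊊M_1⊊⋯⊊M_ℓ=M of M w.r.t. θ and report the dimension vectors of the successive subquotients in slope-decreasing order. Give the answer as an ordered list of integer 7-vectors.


Interval decomposition of M: I[1,1], I[2,6], I[2,7].
HN type (ℓ=4): μ^(1)=14; μ^(2)=8; μ^(3)=5; μ^(4)=-4

((1, 0, 0, 0, 0, 0, 0); (0, 0, 0, 0, 0, 1, 0); (0, 0, 0, 0, 0, 1, 1); (0, 2, 2, 2, 2, 0, 0))


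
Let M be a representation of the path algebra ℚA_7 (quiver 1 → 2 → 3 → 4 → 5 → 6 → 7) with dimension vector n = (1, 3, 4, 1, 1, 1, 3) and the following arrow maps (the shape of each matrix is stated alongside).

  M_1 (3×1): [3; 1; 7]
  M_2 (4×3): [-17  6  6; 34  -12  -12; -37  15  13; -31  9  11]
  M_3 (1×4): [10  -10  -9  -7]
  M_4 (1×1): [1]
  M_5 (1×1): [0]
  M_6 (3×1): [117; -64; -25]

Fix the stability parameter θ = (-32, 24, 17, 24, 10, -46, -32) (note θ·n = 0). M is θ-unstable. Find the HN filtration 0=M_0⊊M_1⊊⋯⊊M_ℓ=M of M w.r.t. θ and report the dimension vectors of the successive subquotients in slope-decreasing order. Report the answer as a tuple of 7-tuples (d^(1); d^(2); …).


Via rank(M_{q-1}∘⋯∘M_p): M ≅ I[1,5], I[2,2], I[2,3], I[3,3]^2, I[6,7], I[7,7]^2.
μ_θ-semistable layers: μ^(1)=24; μ^(2)=41/2; μ^(3)=75/4; μ^(4)=17; μ^(5)=-32; μ^(6)=-46

((0, 1, 0, 0, 0, 0, 0); (0, 1, 1, 0, 0, 0, 0); (0, 1, 1, 1, 1, 0, 0); (0, 0, 2, 0, 0, 0, 0); (1, 0, 0, 0, 0, 0, 3); (0, 0, 0, 0, 0, 1, 0))


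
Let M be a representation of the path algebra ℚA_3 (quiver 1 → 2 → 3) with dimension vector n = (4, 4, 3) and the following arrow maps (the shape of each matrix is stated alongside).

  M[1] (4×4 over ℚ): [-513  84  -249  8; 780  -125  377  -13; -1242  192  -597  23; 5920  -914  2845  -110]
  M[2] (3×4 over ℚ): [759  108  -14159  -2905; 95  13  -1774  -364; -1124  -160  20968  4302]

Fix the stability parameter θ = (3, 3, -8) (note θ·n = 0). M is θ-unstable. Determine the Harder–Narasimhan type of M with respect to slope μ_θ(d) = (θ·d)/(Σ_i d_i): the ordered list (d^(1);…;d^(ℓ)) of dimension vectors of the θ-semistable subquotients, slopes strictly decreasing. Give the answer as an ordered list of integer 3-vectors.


Via rank(M_{q-1}∘⋯∘M_p): M ≅ I[1,2], I[1,3]^3.
μ_θ-semistable layers: μ^(1)=3; μ^(2)=-2/3

((1, 1, 0); (3, 3, 3))


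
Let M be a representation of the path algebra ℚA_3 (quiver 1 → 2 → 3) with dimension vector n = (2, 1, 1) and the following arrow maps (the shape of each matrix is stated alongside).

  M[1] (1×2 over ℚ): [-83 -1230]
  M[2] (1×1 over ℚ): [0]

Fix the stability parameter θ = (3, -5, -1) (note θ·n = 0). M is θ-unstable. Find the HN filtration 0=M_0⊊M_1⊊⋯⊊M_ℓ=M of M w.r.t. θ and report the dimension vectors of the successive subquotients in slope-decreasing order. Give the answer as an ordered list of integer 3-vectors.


Via rank(M_{q-1}∘⋯∘M_p): M ≅ I[1,1], I[1,2], I[3,3].
μ_θ-semistable layers: μ^(1)=3; μ^(2)=-1

((1, 0, 0); (1, 1, 1))


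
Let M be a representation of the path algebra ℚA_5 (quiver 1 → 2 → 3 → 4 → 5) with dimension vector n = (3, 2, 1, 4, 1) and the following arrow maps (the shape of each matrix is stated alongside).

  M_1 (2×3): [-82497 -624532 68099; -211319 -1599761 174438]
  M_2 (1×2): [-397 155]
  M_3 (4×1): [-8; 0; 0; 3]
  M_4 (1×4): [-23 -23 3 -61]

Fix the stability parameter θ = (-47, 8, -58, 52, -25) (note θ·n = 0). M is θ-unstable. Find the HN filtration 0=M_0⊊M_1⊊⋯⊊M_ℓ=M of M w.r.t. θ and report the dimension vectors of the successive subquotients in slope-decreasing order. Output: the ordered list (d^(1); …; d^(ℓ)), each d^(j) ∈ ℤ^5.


Via rank(M_{q-1}∘⋯∘M_p): M ≅ I[1,1], I[1,2], I[1,5], I[4,4]^3.
μ_θ-semistable layers: μ^(1)=52; μ^(2)=27/2; μ^(3)=8; μ^(4)=-25; μ^(5)=-47

((0, 0, 0, 3, 0); (0, 0, 0, 1, 1); (0, 1, 0, 0, 0); (0, 1, 1, 0, 0); (3, 0, 0, 0, 0))


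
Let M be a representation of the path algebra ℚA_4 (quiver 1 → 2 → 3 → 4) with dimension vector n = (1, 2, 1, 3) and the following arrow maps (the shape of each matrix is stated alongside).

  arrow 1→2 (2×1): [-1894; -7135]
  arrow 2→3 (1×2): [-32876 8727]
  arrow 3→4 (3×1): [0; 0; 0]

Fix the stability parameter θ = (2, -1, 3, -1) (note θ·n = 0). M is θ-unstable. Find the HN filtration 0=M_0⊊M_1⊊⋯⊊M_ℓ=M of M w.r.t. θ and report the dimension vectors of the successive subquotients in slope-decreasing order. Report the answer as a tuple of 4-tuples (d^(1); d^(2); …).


Interval decomposition of M: I[1,3], I[2,2], I[4,4]^3.
HN type (ℓ=3): μ^(1)=3; μ^(2)=1/2; μ^(3)=-1

((0, 0, 1, 0); (1, 1, 0, 0); (0, 1, 0, 3))


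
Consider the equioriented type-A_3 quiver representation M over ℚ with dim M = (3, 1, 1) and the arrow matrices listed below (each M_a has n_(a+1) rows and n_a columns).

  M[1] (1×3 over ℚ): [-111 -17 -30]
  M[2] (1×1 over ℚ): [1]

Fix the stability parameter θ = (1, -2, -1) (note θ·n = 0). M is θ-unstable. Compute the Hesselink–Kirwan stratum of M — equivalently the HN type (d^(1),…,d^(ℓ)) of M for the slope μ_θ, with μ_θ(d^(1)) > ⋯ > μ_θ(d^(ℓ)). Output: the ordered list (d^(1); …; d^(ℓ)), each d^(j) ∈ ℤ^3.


Via rank(M_{q-1}∘⋯∘M_p): M ≅ I[1,1]^2, I[1,3].
μ_θ-semistable layers: μ^(1)=1; μ^(2)=-2/3

((2, 0, 0); (1, 1, 1))


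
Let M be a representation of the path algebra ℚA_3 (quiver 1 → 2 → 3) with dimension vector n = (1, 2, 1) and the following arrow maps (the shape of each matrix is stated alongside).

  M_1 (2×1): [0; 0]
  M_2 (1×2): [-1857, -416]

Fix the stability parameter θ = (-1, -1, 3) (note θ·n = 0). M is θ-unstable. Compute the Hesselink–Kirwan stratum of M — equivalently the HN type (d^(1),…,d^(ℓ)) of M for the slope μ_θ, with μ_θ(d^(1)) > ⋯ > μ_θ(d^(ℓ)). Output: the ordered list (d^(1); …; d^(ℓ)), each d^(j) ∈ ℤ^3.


Via rank(M_{q-1}∘⋯∘M_p): M ≅ I[1,1], I[2,2], I[2,3].
μ_θ-semistable layers: μ^(1)=3; μ^(2)=-1

((0, 0, 1); (1, 2, 0))


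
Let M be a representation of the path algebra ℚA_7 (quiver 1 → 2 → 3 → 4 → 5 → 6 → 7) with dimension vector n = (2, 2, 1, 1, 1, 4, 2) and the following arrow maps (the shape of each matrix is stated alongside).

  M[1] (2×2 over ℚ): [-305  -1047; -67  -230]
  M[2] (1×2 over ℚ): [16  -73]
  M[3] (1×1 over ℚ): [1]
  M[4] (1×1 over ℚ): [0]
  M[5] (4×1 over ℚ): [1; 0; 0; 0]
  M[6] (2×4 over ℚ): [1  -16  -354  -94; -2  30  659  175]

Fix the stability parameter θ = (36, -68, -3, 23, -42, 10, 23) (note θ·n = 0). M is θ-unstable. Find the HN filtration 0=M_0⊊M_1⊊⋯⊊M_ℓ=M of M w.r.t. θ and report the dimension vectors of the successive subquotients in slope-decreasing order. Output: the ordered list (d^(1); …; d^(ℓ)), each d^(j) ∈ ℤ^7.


Interval decomposition of M: I[1,2], I[1,4], I[5,7], I[6,6]^2, I[6,7].
HN type (ℓ=5): μ^(1)=23; μ^(2)=10; μ^(3)=-3; μ^(4)=-16; μ^(5)=-42

((0, 0, 0, 1, 0, 0, 2); (0, 0, 0, 0, 0, 4, 0); (0, 0, 1, 0, 0, 0, 0); (2, 2, 0, 0, 0, 0, 0); (0, 0, 0, 0, 1, 0, 0))


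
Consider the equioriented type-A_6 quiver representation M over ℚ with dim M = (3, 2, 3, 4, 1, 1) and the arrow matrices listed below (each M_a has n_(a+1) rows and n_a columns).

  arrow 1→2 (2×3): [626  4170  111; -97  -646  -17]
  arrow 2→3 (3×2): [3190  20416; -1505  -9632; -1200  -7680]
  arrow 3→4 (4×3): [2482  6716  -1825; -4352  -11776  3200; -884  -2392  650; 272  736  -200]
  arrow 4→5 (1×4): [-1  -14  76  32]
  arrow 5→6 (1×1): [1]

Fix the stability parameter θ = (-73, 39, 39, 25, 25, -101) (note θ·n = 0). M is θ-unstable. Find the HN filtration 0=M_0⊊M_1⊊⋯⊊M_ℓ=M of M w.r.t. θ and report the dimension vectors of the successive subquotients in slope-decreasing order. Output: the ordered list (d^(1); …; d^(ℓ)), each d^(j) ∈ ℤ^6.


Interval decomposition of M: I[1,1], I[1,2], I[1,3], I[3,3], I[3,6], I[4,4]^3.
HN type (ℓ=4): μ^(1)=39; μ^(2)=25; μ^(3)=-3; μ^(4)=-73

((0, 2, 2, 0, 0, 0); (0, 0, 0, 3, 0, 0); (0, 0, 1, 1, 1, 1); (3, 0, 0, 0, 0, 0))


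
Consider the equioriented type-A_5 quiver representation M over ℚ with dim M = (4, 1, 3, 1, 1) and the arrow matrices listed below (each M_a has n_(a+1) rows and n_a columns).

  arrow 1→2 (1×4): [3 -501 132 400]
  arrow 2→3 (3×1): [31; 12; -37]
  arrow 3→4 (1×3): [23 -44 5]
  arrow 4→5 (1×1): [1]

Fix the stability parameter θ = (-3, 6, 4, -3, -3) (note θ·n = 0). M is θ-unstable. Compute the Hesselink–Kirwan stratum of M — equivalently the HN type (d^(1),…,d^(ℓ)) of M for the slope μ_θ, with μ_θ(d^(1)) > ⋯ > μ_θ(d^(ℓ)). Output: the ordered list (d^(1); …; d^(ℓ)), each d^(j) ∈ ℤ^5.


Interval decomposition of M: I[1,1]^3, I[1,3], I[3,3], I[3,5].
HN type (ℓ=4): μ^(1)=5; μ^(2)=4; μ^(3)=-2/3; μ^(4)=-3

((0, 1, 1, 0, 0); (0, 0, 1, 0, 0); (0, 0, 1, 1, 1); (4, 0, 0, 0, 0))


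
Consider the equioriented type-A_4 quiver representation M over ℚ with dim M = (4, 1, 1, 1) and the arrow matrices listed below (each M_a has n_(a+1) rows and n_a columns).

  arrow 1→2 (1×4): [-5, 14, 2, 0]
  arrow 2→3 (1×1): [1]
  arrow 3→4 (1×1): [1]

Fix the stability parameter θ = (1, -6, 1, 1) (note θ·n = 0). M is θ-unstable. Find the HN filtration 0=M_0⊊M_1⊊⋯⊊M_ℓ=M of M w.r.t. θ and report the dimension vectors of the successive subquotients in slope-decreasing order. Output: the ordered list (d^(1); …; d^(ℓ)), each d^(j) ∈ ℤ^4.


Via rank(M_{q-1}∘⋯∘M_p): M ≅ I[1,1]^3, I[1,4].
μ_θ-semistable layers: μ^(1)=1; μ^(2)=-5/2

((3, 0, 1, 1); (1, 1, 0, 0))


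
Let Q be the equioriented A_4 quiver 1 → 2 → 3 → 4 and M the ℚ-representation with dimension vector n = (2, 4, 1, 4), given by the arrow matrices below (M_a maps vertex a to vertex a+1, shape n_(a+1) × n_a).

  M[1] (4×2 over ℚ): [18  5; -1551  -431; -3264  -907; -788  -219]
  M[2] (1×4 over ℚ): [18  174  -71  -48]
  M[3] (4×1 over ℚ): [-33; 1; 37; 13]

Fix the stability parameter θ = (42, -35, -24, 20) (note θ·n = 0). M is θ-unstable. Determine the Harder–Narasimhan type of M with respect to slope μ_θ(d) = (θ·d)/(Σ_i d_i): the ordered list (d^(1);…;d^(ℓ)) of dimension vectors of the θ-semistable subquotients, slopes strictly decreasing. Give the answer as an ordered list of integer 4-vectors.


Interval decomposition of M: I[1,2], I[1,4], I[2,2]^2, I[4,4]^3.
HN type (ℓ=4): μ^(1)=20; μ^(2)=7/2; μ^(3)=-17/3; μ^(4)=-35

((0, 0, 0, 4); (1, 1, 0, 0); (1, 1, 1, 0); (0, 2, 0, 0))


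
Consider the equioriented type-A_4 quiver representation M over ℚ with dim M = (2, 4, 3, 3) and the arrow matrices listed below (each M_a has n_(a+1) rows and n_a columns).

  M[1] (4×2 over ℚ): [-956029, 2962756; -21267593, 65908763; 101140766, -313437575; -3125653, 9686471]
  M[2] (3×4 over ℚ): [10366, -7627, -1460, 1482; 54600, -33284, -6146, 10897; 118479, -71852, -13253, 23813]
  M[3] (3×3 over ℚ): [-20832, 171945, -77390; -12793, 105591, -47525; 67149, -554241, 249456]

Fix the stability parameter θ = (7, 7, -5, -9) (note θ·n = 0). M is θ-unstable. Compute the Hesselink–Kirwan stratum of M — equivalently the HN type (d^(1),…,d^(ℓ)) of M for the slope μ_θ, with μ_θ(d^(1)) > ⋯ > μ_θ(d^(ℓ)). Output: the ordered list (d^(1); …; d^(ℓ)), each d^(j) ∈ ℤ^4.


Via rank(M_{q-1}∘⋯∘M_p): M ≅ I[1,2], I[1,4], I[2,4]^2.
μ_θ-semistable layers: μ^(1)=7; μ^(2)=0; μ^(3)=-7/3

((1, 1, 0, 0); (1, 1, 1, 1); (0, 2, 2, 2))


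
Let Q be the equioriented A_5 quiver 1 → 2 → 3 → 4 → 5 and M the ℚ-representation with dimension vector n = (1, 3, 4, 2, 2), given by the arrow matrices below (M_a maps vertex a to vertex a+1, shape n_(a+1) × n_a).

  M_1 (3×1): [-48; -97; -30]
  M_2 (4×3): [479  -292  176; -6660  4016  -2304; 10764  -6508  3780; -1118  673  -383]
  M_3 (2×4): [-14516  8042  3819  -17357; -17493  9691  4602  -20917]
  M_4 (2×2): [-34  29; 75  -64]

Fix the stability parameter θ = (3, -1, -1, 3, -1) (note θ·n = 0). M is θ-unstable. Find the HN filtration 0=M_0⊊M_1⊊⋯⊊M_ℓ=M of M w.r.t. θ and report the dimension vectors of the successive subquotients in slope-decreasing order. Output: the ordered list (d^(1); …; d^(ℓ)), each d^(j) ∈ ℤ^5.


Barcode: M ≅ I[1,5], I[2,2], I[2,5], I[3,3]^2. HN layers by μ_θ (3 steps, strictly decreasing):
  μ^(1)=1; μ^(2)=1/3; μ^(3)=-1

((0, 0, 0, 2, 2); (1, 1, 1, 0, 0); (0, 2, 3, 0, 0))


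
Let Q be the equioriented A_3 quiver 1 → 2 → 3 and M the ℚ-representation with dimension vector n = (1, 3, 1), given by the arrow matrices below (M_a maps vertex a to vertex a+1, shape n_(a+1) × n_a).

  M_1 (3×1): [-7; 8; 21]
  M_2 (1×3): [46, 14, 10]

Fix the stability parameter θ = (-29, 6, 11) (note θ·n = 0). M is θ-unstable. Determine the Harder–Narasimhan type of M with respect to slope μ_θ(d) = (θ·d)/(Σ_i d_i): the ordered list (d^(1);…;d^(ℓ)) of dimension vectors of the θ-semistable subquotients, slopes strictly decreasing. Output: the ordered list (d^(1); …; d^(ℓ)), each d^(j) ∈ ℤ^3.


Via rank(M_{q-1}∘⋯∘M_p): M ≅ I[1,2], I[2,2], I[2,3].
μ_θ-semistable layers: μ^(1)=11; μ^(2)=6; μ^(3)=-29

((0, 0, 1); (0, 3, 0); (1, 0, 0))


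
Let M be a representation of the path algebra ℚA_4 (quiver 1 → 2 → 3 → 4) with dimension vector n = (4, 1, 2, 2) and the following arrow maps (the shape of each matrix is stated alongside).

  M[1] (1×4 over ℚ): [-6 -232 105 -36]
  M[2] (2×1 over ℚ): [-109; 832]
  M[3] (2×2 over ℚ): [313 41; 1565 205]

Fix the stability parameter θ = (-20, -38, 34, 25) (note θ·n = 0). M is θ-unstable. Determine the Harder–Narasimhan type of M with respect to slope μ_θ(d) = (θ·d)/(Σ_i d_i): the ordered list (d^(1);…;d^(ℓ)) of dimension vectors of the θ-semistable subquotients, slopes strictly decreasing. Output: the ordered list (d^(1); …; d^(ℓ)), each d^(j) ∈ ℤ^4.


Interval decomposition of M: I[1,1]^3, I[1,4], I[3,3], I[4,4].
HN type (ℓ=5): μ^(1)=34; μ^(2)=59/2; μ^(3)=25; μ^(4)=-20; μ^(5)=-29

((0, 0, 1, 0); (0, 0, 1, 1); (0, 0, 0, 1); (3, 0, 0, 0); (1, 1, 0, 0))


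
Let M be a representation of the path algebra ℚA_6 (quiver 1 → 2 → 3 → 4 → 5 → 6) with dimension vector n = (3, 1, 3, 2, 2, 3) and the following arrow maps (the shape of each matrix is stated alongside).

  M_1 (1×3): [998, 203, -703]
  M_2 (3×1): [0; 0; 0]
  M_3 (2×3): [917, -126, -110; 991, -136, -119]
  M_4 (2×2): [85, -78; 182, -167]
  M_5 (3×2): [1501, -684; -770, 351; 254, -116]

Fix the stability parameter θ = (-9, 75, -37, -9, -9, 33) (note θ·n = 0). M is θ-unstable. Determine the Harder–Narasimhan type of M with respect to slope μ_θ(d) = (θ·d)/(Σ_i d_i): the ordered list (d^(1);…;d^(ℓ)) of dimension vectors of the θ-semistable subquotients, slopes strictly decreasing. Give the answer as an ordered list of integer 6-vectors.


Interval decomposition of M: I[1,1]^2, I[1,2], I[3,3], I[3,6]^2, I[6,6].
HN type (ℓ=4): μ^(1)=75; μ^(2)=33; μ^(3)=-9; μ^(4)=-37

((0, 1, 0, 0, 0, 0); (0, 0, 0, 0, 0, 3); (3, 0, 0, 2, 2, 0); (0, 0, 3, 0, 0, 0))


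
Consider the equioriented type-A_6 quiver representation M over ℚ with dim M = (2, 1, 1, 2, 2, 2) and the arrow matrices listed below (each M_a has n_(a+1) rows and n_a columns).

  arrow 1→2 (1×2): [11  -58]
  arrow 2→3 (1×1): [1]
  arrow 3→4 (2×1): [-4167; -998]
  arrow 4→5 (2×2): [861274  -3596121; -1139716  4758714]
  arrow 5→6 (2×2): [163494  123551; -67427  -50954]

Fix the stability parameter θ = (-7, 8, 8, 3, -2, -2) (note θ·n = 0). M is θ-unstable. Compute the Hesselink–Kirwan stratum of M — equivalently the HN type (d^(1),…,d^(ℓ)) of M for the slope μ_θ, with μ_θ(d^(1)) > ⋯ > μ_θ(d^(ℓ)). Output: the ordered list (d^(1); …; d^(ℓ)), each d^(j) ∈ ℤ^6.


Interval decomposition of M: I[1,1], I[1,4], I[4,6], I[5,6].
HN type (ℓ=4): μ^(1)=19/3; μ^(2)=-1/3; μ^(3)=-2; μ^(4)=-7

((0, 1, 1, 1, 0, 0); (0, 0, 0, 1, 1, 1); (0, 0, 0, 0, 1, 1); (2, 0, 0, 0, 0, 0))


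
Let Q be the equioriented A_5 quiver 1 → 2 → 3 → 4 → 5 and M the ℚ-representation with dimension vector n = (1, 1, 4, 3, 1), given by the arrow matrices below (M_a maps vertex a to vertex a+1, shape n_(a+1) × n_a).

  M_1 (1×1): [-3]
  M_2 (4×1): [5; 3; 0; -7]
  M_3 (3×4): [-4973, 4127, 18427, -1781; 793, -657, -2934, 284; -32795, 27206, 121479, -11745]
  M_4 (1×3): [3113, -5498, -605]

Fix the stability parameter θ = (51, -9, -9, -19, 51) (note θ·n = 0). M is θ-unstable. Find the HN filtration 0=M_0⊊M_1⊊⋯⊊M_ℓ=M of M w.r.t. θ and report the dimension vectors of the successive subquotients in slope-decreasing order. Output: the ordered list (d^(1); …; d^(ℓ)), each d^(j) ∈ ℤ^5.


Via rank(M_{q-1}∘⋯∘M_p): M ≅ I[1,5], I[3,3], I[3,4]^2.
μ_θ-semistable layers: μ^(1)=51; μ^(2)=7/2; μ^(3)=-9; μ^(4)=-14

((0, 0, 0, 0, 1); (1, 1, 1, 1, 0); (0, 0, 1, 0, 0); (0, 0, 2, 2, 0))


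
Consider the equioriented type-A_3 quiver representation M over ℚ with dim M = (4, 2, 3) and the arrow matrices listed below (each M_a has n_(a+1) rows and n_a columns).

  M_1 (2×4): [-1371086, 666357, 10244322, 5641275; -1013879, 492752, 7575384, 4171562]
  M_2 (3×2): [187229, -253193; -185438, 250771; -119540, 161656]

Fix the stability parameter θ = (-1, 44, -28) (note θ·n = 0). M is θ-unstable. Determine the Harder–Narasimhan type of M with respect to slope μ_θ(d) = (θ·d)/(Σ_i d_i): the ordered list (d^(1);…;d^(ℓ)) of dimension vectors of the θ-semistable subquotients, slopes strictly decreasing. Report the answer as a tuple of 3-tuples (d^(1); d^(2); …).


Barcode: M ≅ I[1,1]^2, I[1,3]^2, I[3,3]. HN layers by μ_θ (3 steps, strictly decreasing):
  μ^(1)=8; μ^(2)=-1; μ^(3)=-28

((0, 2, 2); (4, 0, 0); (0, 0, 1))


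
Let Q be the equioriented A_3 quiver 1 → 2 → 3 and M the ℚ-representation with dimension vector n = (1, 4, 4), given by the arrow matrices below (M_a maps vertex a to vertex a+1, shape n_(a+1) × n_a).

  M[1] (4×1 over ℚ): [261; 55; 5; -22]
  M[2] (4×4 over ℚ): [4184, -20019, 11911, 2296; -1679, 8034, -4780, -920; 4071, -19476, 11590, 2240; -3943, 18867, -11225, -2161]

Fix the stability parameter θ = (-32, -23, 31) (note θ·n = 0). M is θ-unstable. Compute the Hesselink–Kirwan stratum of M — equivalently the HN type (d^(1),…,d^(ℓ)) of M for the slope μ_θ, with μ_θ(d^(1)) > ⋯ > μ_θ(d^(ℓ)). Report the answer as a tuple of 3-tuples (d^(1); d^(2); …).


Barcode: M ≅ I[1,3], I[2,2], I[2,3]^2, I[3,3]. HN layers by μ_θ (3 steps, strictly decreasing):
  μ^(1)=31; μ^(2)=-23; μ^(3)=-32

((0, 0, 4); (0, 4, 0); (1, 0, 0))


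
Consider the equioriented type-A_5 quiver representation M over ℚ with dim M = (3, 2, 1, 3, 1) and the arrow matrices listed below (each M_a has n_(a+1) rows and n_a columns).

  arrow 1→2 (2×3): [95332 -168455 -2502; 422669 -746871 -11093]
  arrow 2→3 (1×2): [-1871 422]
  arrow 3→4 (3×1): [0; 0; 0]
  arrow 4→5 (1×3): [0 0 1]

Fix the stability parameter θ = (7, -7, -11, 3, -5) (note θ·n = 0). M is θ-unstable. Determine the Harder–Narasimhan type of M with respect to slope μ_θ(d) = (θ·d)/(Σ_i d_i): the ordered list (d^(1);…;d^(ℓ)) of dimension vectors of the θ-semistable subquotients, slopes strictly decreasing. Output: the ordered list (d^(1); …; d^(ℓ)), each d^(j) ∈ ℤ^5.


Interval decomposition of M: I[1,1], I[1,2], I[1,3], I[4,4]^2, I[4,5].
HN type (ℓ=5): μ^(1)=7; μ^(2)=3; μ^(3)=0; μ^(4)=-1; μ^(5)=-11/3

((1, 0, 0, 0, 0); (0, 0, 0, 2, 0); (1, 1, 0, 0, 0); (0, 0, 0, 1, 1); (1, 1, 1, 0, 0))


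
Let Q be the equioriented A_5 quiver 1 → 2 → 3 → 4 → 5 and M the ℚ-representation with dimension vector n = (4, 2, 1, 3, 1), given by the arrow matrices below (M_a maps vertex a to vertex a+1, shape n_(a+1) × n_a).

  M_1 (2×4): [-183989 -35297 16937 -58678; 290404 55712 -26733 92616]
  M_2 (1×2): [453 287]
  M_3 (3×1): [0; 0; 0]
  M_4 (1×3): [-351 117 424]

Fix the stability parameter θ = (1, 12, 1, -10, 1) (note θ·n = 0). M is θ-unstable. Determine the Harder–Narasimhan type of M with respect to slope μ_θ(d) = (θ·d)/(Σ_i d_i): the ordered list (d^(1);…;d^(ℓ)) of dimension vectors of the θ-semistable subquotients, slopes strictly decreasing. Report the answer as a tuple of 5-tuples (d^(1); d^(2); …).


Barcode: M ≅ I[1,1]^2, I[1,2], I[1,3], I[4,4]^2, I[4,5]. HN layers by μ_θ (4 steps, strictly decreasing):
  μ^(1)=12; μ^(2)=13/2; μ^(3)=1; μ^(4)=-10

((0, 1, 0, 0, 0); (0, 1, 1, 0, 0); (4, 0, 0, 0, 1); (0, 0, 0, 3, 0))


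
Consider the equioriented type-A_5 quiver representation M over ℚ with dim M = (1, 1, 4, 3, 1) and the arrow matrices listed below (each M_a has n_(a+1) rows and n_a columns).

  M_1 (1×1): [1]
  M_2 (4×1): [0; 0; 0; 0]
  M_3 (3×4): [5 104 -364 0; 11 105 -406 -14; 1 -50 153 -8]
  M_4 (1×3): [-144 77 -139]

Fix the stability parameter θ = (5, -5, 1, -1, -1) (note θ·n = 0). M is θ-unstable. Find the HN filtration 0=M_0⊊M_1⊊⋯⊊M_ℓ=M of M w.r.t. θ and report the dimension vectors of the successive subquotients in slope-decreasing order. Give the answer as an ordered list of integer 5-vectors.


Interval decomposition of M: I[1,2], I[3,3], I[3,4]^2, I[3,5].
HN type (ℓ=3): μ^(1)=1; μ^(2)=0; μ^(3)=-1/3

((0, 0, 1, 0, 0); (1, 1, 2, 2, 0); (0, 0, 1, 1, 1))


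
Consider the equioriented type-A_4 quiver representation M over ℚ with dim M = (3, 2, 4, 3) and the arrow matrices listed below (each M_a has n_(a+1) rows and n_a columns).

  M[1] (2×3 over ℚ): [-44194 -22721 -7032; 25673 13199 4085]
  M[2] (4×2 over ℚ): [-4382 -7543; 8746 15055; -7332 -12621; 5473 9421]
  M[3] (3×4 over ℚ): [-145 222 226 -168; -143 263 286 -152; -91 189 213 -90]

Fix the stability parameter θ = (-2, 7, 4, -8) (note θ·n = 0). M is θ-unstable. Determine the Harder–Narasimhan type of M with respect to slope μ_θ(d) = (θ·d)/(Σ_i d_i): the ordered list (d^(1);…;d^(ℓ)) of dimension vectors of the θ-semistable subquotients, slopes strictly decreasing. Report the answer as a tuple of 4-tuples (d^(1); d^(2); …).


Interval decomposition of M: I[1,1], I[1,3], I[1,4], I[3,4]^2.
HN type (ℓ=3): μ^(1)=11/2; μ^(2)=1; μ^(3)=-2

((0, 1, 1, 0); (0, 1, 1, 1); (3, 0, 2, 2))


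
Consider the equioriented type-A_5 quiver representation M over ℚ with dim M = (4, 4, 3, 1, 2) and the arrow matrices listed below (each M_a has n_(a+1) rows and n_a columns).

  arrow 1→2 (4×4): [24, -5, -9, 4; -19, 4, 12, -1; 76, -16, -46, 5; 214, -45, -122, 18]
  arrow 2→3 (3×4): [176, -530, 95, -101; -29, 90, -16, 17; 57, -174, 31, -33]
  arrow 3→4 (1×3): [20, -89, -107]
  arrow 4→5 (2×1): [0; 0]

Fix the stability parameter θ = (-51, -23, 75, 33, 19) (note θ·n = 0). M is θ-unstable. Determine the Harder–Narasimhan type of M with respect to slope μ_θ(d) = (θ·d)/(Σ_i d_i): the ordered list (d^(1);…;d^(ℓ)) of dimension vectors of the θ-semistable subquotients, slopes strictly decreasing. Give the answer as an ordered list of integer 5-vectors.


Barcode: M ≅ I[1,2], I[1,3]^2, I[1,4], I[5,5]^2. HN layers by μ_θ (5 steps, strictly decreasing):
  μ^(1)=75; μ^(2)=54; μ^(3)=19; μ^(4)=-23; μ^(5)=-51

((0, 0, 2, 0, 0); (0, 0, 1, 1, 0); (0, 0, 0, 0, 2); (0, 4, 0, 0, 0); (4, 0, 0, 0, 0))


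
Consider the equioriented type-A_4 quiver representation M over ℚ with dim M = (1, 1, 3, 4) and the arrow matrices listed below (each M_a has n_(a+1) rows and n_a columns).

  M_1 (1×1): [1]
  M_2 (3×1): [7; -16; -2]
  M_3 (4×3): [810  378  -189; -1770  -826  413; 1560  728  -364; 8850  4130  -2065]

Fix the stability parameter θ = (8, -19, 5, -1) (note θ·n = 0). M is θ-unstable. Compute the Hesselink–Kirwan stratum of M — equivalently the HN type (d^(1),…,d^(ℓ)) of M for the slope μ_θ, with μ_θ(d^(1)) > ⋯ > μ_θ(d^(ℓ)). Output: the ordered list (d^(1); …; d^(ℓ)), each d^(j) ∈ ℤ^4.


Via rank(M_{q-1}∘⋯∘M_p): M ≅ I[1,3], I[3,3], I[3,4], I[4,4]^3.
μ_θ-semistable layers: μ^(1)=5; μ^(2)=2; μ^(3)=-1; μ^(4)=-11/2

((0, 0, 2, 0); (0, 0, 1, 1); (0, 0, 0, 3); (1, 1, 0, 0))


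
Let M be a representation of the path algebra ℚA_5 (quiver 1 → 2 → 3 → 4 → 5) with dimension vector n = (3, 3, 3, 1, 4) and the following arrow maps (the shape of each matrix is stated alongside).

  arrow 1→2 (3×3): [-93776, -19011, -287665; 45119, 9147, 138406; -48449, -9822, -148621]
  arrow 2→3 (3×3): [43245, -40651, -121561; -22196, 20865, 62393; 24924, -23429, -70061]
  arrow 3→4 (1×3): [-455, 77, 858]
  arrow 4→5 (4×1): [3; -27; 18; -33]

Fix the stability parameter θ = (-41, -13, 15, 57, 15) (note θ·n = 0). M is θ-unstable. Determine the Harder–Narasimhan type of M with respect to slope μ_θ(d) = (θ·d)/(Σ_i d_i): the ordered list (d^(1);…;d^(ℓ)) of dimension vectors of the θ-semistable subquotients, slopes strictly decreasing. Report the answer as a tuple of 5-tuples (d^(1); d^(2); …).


Barcode: M ≅ I[1,1], I[1,2], I[1,5], I[2,3], I[3,3], I[5,5]^3. HN layers by μ_θ (4 steps, strictly decreasing):
  μ^(1)=36; μ^(2)=15; μ^(3)=-13; μ^(4)=-41

((0, 0, 0, 1, 1); (0, 0, 3, 0, 3); (0, 3, 0, 0, 0); (3, 0, 0, 0, 0))


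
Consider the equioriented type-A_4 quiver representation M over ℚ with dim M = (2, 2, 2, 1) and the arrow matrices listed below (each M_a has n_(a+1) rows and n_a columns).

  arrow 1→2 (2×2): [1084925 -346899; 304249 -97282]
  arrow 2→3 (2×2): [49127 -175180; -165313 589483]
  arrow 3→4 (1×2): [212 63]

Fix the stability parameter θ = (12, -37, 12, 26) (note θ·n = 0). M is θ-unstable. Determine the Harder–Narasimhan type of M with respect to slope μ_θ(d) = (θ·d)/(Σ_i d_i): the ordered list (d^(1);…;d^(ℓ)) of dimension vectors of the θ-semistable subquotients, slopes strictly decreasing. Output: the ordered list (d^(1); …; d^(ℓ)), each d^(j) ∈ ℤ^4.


Barcode: M ≅ I[1,3], I[1,4]. HN layers by μ_θ (3 steps, strictly decreasing):
  μ^(1)=26; μ^(2)=12; μ^(3)=-25/2

((0, 0, 0, 1); (0, 0, 2, 0); (2, 2, 0, 0))


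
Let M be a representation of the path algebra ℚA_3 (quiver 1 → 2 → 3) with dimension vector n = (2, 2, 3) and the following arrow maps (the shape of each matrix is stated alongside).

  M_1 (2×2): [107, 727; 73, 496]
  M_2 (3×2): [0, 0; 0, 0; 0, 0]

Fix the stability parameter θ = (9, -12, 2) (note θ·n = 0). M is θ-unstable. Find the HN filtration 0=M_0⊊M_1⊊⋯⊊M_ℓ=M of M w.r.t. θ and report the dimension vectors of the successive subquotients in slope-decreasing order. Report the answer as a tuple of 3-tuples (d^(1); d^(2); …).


Via rank(M_{q-1}∘⋯∘M_p): M ≅ I[1,2]^2, I[3,3]^3.
μ_θ-semistable layers: μ^(1)=2; μ^(2)=-3/2

((0, 0, 3); (2, 2, 0))


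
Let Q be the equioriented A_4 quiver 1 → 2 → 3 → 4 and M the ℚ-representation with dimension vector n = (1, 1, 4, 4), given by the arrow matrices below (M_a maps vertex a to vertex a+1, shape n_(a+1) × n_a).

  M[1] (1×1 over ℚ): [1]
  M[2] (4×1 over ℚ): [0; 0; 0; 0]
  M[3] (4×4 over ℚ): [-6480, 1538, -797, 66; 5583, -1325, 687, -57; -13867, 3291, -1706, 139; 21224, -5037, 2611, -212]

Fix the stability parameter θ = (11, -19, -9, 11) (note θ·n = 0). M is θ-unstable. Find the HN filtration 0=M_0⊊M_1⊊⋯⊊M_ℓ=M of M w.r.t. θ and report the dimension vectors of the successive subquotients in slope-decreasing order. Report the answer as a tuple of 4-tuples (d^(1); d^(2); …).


Interval decomposition of M: I[1,2], I[3,3], I[3,4]^3, I[4,4].
HN type (ℓ=3): μ^(1)=11; μ^(2)=-4; μ^(3)=-9

((0, 0, 0, 4); (1, 1, 0, 0); (0, 0, 4, 0))


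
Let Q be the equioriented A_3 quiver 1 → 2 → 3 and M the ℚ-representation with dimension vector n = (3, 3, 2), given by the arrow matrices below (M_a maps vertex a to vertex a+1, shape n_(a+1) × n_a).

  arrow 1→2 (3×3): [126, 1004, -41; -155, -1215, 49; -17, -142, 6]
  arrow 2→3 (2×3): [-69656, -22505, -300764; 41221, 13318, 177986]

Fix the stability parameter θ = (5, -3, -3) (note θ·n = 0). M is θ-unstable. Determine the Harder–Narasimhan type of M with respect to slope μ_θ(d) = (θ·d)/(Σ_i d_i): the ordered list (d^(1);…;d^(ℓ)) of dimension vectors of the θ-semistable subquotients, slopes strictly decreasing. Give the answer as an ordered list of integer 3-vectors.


Interval decomposition of M: I[1,2], I[1,3]^2.
HN type (ℓ=2): μ^(1)=1; μ^(2)=-1/3

((1, 1, 0); (2, 2, 2))


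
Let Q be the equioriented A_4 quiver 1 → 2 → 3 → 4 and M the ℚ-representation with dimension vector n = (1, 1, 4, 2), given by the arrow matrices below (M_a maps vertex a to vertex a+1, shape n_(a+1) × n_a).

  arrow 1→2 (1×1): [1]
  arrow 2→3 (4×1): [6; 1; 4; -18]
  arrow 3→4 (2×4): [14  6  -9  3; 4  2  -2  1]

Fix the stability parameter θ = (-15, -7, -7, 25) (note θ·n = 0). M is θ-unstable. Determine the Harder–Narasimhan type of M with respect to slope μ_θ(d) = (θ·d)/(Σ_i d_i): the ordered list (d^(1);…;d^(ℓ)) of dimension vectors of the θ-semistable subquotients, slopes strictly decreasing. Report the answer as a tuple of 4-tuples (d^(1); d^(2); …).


Barcode: M ≅ I[1,3], I[3,3], I[3,4]^2. HN layers by μ_θ (3 steps, strictly decreasing):
  μ^(1)=25; μ^(2)=-7; μ^(3)=-15

((0, 0, 0, 2); (0, 1, 4, 0); (1, 0, 0, 0))


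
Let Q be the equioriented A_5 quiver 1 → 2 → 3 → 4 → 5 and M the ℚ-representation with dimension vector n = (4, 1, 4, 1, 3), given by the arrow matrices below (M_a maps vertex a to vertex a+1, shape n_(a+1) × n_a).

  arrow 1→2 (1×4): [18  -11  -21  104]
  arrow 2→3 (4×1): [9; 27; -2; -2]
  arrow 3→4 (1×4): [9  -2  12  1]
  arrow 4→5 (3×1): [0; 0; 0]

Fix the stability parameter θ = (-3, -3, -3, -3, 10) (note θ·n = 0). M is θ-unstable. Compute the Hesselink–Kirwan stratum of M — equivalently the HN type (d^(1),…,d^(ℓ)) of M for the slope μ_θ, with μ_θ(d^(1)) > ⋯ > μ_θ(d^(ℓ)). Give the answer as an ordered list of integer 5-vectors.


Barcode: M ≅ I[1,1]^3, I[1,4], I[3,3]^3, I[5,5]^3. HN layers by μ_θ (2 steps, strictly decreasing):
  μ^(1)=10; μ^(2)=-3

((0, 0, 0, 0, 3); (4, 1, 4, 1, 0))


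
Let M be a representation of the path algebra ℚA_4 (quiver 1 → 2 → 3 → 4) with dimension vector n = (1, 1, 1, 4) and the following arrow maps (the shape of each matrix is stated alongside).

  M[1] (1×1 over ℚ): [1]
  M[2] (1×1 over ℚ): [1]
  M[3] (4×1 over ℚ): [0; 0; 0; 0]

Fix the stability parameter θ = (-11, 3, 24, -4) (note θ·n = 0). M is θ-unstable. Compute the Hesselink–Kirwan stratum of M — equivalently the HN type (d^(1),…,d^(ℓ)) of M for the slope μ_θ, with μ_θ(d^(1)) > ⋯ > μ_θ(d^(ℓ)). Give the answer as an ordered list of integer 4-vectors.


Barcode: M ≅ I[1,3], I[4,4]^4. HN layers by μ_θ (4 steps, strictly decreasing):
  μ^(1)=24; μ^(2)=3; μ^(3)=-4; μ^(4)=-11

((0, 0, 1, 0); (0, 1, 0, 0); (0, 0, 0, 4); (1, 0, 0, 0))


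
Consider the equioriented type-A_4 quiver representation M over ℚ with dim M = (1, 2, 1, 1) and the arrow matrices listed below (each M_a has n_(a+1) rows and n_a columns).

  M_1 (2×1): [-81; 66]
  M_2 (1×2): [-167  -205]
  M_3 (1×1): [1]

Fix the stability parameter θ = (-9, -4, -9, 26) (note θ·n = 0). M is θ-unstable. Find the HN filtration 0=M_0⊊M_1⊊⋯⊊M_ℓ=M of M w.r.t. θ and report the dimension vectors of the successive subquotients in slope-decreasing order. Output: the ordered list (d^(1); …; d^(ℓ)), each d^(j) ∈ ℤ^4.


Interval decomposition of M: I[1,4], I[2,2].
HN type (ℓ=4): μ^(1)=26; μ^(2)=-4; μ^(3)=-13/2; μ^(4)=-9

((0, 0, 0, 1); (0, 1, 0, 0); (0, 1, 1, 0); (1, 0, 0, 0))


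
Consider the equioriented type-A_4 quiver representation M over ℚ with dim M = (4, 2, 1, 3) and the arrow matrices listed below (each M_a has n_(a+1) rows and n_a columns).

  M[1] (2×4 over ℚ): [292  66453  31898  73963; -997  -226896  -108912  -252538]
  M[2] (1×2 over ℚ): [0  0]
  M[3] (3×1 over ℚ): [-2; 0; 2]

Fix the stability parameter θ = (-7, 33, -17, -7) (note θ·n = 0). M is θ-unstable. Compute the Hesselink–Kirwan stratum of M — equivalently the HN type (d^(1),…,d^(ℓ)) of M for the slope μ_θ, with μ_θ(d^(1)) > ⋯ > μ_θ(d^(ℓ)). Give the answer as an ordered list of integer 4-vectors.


Barcode: M ≅ I[1,1]^2, I[1,2]^2, I[3,4], I[4,4]^2. HN layers by μ_θ (3 steps, strictly decreasing):
  μ^(1)=33; μ^(2)=-7; μ^(3)=-17

((0, 2, 0, 0); (4, 0, 0, 3); (0, 0, 1, 0))


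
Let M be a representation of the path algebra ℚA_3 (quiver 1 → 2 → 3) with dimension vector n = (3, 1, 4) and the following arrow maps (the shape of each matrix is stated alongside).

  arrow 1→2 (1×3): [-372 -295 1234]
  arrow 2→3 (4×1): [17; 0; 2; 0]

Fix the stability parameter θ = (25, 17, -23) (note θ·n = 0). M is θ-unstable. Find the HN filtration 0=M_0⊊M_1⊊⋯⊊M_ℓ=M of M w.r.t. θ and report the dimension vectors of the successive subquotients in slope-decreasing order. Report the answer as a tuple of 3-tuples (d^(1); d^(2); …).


Via rank(M_{q-1}∘⋯∘M_p): M ≅ I[1,1]^2, I[1,3], I[3,3]^3.
μ_θ-semistable layers: μ^(1)=25; μ^(2)=19/3; μ^(3)=-23

((2, 0, 0); (1, 1, 1); (0, 0, 3))


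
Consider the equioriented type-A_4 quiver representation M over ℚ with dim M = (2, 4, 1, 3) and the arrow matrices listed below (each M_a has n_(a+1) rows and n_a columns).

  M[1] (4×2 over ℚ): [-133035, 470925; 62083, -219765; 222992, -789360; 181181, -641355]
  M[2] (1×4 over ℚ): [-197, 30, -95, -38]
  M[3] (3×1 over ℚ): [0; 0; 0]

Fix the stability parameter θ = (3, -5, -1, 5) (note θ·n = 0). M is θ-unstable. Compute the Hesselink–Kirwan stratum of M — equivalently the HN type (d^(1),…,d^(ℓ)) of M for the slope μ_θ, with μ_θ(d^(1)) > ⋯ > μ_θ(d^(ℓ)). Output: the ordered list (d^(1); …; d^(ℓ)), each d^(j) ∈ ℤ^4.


Interval decomposition of M: I[1,1], I[1,3], I[2,2]^3, I[4,4]^3.
HN type (ℓ=4): μ^(1)=5; μ^(2)=3; μ^(3)=-1; μ^(4)=-5

((0, 0, 0, 3); (1, 0, 0, 0); (1, 1, 1, 0); (0, 3, 0, 0))


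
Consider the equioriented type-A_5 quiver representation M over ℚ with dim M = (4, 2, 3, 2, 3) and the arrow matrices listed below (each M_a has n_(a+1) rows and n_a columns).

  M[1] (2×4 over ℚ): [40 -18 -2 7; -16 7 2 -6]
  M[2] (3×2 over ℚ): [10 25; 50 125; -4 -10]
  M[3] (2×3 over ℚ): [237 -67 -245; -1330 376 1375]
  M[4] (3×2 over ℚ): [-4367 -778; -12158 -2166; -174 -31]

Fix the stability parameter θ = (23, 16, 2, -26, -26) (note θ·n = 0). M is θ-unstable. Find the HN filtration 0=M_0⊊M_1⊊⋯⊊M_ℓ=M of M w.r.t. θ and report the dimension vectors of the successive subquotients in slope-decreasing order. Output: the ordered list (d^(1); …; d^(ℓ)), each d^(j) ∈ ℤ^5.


Via rank(M_{q-1}∘⋯∘M_p): M ≅ I[1,1]^2, I[1,2], I[1,3], I[3,5]^2, I[5,5].
μ_θ-semistable layers: μ^(1)=23; μ^(2)=39/2; μ^(3)=41/3; μ^(4)=-50/3; μ^(5)=-26

((2, 0, 0, 0, 0); (1, 1, 0, 0, 0); (1, 1, 1, 0, 0); (0, 0, 2, 2, 2); (0, 0, 0, 0, 1))
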